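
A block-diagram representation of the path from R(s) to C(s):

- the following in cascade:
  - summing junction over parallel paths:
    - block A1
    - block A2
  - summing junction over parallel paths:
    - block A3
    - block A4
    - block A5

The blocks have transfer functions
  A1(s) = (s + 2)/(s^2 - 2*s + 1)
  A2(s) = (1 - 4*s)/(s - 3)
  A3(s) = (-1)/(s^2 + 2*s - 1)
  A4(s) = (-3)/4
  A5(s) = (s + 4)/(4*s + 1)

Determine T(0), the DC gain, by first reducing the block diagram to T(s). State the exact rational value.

First reduce the diagram to T(s).

1. sum the parallel branches A1, A2, giving (-4*s^3 + 10*s^2 - 7*s - 5)/(s^3 - 5*s^2 + 7*s - 3)
2. add A3, A4, A5 (parallel), giving (-8*s^3 - 3*s^2 + 18*s - 17)/(16*s^3 + 36*s^2 - 8*s - 4)
3. multiply (A1+A2), (A3+A4+A5) (series), giving (32*s^6 - 68*s^5 - 46*s^4 + 309*s^3 - 281*s^2 + 29*s + 85)/(16*s^6 - 44*s^5 - 76*s^4 + 240*s^3 - 144*s^2 - 4*s + 12)
DC gain: substitute s = 0 into T(s) from step 3: T(0) = 85/12.

Answer: 85/12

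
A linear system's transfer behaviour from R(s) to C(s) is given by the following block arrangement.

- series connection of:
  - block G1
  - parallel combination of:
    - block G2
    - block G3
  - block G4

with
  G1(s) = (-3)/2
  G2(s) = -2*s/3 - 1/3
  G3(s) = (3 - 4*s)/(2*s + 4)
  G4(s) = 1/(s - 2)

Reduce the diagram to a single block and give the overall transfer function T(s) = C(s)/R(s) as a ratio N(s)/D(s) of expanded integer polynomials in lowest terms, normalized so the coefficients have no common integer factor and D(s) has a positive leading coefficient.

The answer is (4*s^2 + 22*s - 5)/(4*s^2 - 16).

Reasoning:
Step 1 - add G2, G3 (parallel) -> (-4*s^2 - 22*s + 5)/(6*s + 12)
Step 2 - cascade G1, (G2+G3), G4; the result is T(s) itself (integer coefficients, no common factor, positive leading denominator coefficient)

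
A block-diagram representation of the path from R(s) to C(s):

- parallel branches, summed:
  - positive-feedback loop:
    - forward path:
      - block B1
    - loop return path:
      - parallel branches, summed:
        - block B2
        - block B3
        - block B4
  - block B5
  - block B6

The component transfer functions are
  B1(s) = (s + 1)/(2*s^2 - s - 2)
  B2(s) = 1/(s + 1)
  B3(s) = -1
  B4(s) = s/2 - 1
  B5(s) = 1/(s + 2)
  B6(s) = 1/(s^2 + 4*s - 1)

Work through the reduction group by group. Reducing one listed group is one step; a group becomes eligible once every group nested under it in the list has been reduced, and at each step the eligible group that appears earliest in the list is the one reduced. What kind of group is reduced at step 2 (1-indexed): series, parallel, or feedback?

Step 1: add B2, B3, B4 (parallel)
Step 2: apply the feedback formula to B1, (B2+B3+B4)
Step 3: sum the parallel branches [B1/(1-B1*(B2+B3+B4))], B5, B6
Step 2 collapses a feedback group.

Therefore the answer is feedback.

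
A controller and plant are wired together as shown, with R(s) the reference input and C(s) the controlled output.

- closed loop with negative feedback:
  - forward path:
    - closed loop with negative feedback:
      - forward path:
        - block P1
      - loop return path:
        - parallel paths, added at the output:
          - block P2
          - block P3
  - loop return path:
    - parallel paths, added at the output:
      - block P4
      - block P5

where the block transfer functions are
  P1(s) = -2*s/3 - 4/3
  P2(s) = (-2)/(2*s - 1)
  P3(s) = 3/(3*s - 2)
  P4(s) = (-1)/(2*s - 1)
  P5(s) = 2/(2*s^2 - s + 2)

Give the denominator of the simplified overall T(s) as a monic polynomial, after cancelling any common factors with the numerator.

1. sum the parallel branches P2, P3: 1/(6*s^2 - 7*s + 2)
2. close the feedback loop around P1, (P2+P3): (-12*s^3 - 10*s^2 + 24*s - 8)/(18*s^2 - 23*s + 2)
3. add P4, P5 (parallel): (-2*s^2 + 5*s - 4)/(4*s^3 - 4*s^2 + 5*s - 2)
4. apply the feedback formula to [P1/(1+P1*(P2+P3))], (P4+P5): (-24*s^5 - 8*s^4 + 34*s^3 - 60*s^2 + 56*s - 16)/(48*s^4 - 78*s^3 + 31*s^2 + 24*s - 28)
The result of step 4 is T(s) in lowest terms. Its denominator has leading coefficient 48; dividing the denominator through by 48 makes it monic.

Answer: s^4 - 13*s^3/8 + 31*s^2/48 + s/2 - 7/12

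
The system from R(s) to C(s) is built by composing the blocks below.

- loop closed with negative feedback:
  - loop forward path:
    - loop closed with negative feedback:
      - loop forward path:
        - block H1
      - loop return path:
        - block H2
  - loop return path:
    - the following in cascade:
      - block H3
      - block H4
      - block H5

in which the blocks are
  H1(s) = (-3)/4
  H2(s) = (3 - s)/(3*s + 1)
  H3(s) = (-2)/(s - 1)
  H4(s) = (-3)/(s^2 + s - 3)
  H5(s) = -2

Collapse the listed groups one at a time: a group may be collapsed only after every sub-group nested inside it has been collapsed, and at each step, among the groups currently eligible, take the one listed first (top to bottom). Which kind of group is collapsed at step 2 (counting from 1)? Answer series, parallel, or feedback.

Reducing step by step:

Step 1. close the feedback loop around H1, H2
Step 2. cascade H3, H4, H5
Step 3. feedback reduction of [H1/(1+H1*H2)], (H3*H4*H5)
So the answer for step 2 is series.

Answer: series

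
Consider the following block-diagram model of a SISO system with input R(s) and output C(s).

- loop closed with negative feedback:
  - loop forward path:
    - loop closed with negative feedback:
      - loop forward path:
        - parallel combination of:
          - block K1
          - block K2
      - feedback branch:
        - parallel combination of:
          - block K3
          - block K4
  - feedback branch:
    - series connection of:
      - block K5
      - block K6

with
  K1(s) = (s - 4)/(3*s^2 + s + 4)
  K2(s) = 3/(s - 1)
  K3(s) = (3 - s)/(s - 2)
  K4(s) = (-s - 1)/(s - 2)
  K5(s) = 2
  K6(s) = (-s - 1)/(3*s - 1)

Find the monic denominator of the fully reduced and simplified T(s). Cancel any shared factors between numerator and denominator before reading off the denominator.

First reduce the diagram to T(s).

[1] reduce the parallel group K1, K2 = (10*s^2 - 2*s + 16)/(3*s^3 - 2*s^2 + 3*s - 4)
[2] parallel reduction of K3, K4 = (2 - 2*s)/(s - 2)
[3] close the feedback loop around (K1+K2), (K3+K4) = (10*s^3 - 22*s^2 + 20*s - 32)/(3*s^4 - 28*s^3 + 31*s^2 - 46*s + 40)
[4] multiply K5, K6 (series) = (-2*s - 2)/(3*s - 1)
[5] close the feedback loop around [(K1+K2)/(1+(K1+K2)*(K3+K4))], (K5*K6) = (30*s^4 - 76*s^3 + 82*s^2 - 116*s + 32)/(9*s^5 - 107*s^4 + 145*s^3 - 165*s^2 + 190*s + 24)
That last expression is T(s), already simplified. Scaling its denominator by 1/9 (the reciprocal of the leading coefficient) yields the monic denominator.

Answer: s^5 - 107*s^4/9 + 145*s^3/9 - 55*s^2/3 + 190*s/9 + 8/3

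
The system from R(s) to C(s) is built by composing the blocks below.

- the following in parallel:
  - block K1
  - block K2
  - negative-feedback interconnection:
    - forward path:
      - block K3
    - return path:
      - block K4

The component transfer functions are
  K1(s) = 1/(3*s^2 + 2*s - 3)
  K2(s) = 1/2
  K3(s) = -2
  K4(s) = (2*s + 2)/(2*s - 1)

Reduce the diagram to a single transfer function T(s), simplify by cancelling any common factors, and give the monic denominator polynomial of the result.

Reducing step by step:

[1] close the feedback loop around K3, K4, giving (4*s - 2)/(2*s + 5)
[2] sum the parallel branches K1, K2, [K3/(1+K3*K4)], giving (30*s^3 + 23*s^2 - 24*s + 7)/(12*s^3 + 38*s^2 + 8*s - 30)
T(s) is the step-2 result (common factors already cancelled). Leading coefficient of the denominator: 12. Divide through by 12 for the monic polynomial.

Answer: s^3 + 19*s^2/6 + 2*s/3 - 5/2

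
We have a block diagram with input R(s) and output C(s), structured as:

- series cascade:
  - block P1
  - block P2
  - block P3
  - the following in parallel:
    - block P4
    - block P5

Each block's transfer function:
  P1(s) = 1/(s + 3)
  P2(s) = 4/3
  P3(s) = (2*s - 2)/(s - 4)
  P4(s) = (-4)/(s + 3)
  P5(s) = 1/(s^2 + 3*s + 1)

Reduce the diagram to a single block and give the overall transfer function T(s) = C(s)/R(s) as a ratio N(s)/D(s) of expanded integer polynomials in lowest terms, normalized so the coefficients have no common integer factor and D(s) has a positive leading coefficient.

1. parallel reduction of P4, P5; result (-4*s^2 - 11*s - 1)/(s^3 + 6*s^2 + 10*s + 3)
2. cascade P1, P2, P3, (P4+P5), which is the overall transfer function T(s) = C(s)/R(s) in lowest terms

Final answer: (-32*s^3 - 56*s^2 + 80*s + 8)/(3*s^5 + 15*s^4 - 24*s^3 - 237*s^2 - 369*s - 108)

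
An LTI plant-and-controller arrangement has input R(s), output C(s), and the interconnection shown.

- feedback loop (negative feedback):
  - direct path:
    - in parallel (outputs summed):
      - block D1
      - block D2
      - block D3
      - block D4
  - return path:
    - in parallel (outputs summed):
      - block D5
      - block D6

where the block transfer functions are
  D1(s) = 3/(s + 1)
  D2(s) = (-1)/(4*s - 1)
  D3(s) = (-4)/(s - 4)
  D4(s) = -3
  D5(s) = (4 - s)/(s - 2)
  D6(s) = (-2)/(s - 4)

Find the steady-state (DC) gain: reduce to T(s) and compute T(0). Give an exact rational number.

The answer is -1.

Reasoning:
Step 1: add D1, D2, D3, D4 (parallel), giving (-12*s^3 + 34*s^2 - 21*s + 8)/(4*s^3 - 13*s^2 - 13*s + 4)
Step 2: reduce the parallel group D5, D6, giving (-s^2 + 6*s - 12)/(s^2 - 6*s + 8)
Step 3: feedback reduction of (D1+D2+D3+D4), (D5+D6), giving (-12*s^5 + 106*s^4 - 321*s^3 + 406*s^2 - 216*s + 64)/(16*s^5 - 143*s^4 + 466*s^3 - 564*s^2 + 172*s - 64)
DC gain: substitute s = 0 into T(s) from step 3: T(0) = 64/(-64) = -1.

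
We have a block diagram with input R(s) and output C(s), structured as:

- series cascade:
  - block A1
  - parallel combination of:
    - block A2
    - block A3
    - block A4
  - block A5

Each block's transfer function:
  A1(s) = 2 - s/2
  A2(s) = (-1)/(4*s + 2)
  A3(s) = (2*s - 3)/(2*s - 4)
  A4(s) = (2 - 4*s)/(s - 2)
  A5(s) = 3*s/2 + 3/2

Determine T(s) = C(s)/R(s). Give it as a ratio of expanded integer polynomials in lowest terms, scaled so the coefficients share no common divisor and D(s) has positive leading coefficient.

The answer is (36*s^4 - 93*s^3 - 198*s^2 - 33*s + 36)/(16*s^2 - 24*s - 16).

Reasoning:
(1) add A2, A3, A4 (parallel) gives (-12*s^2 - 5*s + 3)/(4*s^2 - 6*s - 4)
(2) multiply A1, (A2+A3+A4), A5 (series), which is the overall transfer function T(s) = C(s)/R(s) in lowest terms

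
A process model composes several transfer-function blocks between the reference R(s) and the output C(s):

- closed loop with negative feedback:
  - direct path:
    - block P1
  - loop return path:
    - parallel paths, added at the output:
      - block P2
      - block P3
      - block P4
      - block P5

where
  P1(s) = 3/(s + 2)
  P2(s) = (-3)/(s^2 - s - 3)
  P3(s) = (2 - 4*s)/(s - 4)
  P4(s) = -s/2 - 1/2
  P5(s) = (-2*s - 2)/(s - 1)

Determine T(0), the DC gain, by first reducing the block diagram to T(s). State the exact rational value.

Step 1 - add P2, P3, P4, P5 (parallel) -> (-s^5 - 7*s^4 + 36*s^3 + s^2 - 53*s - 48)/(2*s^4 - 12*s^3 + 12*s^2 + 22*s - 24)
Step 2 - close the feedback loop around P1, (P2+P3+P4+P5) -> (-6*s^4 + 36*s^3 - 36*s^2 - 66*s + 72)/(s^5 + 29*s^4 - 96*s^3 - 49*s^2 + 139*s + 192)
Evaluating the step-2 result (the overall T(s)) at s = 0 gives T(0) = 72/192 = 3/8.

Answer: 3/8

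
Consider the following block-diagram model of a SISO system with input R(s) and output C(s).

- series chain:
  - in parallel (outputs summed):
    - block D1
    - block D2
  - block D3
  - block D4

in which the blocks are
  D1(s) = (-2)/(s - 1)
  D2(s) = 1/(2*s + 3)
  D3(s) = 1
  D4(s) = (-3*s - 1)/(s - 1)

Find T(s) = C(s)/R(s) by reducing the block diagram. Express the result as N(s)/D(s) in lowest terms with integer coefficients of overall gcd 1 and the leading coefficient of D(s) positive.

Reducing step by step:

(1) sum the parallel branches D1, D2 = (-3*s - 7)/(2*s^2 + s - 3)
(2) cascade (D1+D2), D3, D4, which is the overall transfer function T(s) = C(s)/R(s) in lowest terms

Answer: (9*s^2 + 24*s + 7)/(2*s^3 - s^2 - 4*s + 3)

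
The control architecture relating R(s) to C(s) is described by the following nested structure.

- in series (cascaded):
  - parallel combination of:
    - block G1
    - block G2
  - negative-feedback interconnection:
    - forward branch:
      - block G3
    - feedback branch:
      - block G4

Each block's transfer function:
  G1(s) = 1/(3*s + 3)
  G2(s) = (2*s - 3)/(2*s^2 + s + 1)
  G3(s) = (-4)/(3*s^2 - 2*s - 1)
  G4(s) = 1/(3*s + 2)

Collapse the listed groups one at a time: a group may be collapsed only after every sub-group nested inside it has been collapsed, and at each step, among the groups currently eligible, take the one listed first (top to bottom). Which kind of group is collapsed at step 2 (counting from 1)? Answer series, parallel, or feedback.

Answer: feedback

Working:
[1] parallel reduction of G1, G2
[2] close the feedback loop around G3, G4
[3] cascade (G1+G2), [G3/(1+G3*G4)]
At step 2 the group reduced is feedback.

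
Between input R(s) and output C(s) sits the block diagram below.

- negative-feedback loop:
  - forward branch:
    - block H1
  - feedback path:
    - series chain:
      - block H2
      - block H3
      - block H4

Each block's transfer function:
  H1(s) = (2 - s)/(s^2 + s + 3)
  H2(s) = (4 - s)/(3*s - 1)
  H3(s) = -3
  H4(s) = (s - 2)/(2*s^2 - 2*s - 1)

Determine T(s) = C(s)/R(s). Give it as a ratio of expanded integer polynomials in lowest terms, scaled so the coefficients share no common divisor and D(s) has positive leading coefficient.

First reduce the diagram to T(s).

[1] cascade H2, H3, H4 -> (3*s^2 - 18*s + 24)/(6*s^3 - 8*s^2 - s + 1)
[2] collapse the loop (H1 forward, (H2*H3*H4) return), which is the overall transfer function T(s) = C(s)/R(s) in lowest terms

Answer: (-6*s^4 + 20*s^3 - 15*s^2 - 3*s + 2)/(6*s^5 - 2*s^4 + 6*s^3 - 62*s + 51)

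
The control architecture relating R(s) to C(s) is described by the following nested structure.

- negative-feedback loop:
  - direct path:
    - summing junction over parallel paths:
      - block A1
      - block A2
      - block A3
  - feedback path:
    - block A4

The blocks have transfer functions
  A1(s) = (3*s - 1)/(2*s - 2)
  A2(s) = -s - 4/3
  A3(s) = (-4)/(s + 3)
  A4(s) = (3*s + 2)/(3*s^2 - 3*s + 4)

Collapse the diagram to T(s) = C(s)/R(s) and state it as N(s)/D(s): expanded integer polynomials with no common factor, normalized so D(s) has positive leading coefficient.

Reducing step by step:

1. add A1, A2, A3 (parallel): (-6*s^3 - 11*s^2 + 2*s + 39)/(6*s^2 + 12*s - 18)
2. apply the feedback formula to (A1+A2+A3), A4: this yields T(s), and no further normalization is needed

Answer: (18*s^5 + 15*s^4 - 15*s^3 - 67*s^2 + 109*s - 156)/(27*s^3 + 82*s^2 - 223*s - 6)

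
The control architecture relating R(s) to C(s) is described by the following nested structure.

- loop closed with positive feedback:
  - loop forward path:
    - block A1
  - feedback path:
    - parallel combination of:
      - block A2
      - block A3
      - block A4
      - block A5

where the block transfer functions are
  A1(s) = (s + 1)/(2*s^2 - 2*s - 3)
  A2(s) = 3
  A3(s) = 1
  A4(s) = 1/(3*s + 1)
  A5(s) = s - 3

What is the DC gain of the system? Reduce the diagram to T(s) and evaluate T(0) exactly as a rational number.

Step 1. reduce the parallel group A2, A3, A4, A5: (3*s^2 + 4*s + 2)/(3*s + 1)
Step 2. feedback reduction of A1, (A2+A3+A4+A5): (3*s^2 + 4*s + 1)/(3*s^3 - 11*s^2 - 17*s - 5)
The step-2 result is T(s). Setting s = 0: T(0) = 1/(-5) = -1/5.

Answer: -1/5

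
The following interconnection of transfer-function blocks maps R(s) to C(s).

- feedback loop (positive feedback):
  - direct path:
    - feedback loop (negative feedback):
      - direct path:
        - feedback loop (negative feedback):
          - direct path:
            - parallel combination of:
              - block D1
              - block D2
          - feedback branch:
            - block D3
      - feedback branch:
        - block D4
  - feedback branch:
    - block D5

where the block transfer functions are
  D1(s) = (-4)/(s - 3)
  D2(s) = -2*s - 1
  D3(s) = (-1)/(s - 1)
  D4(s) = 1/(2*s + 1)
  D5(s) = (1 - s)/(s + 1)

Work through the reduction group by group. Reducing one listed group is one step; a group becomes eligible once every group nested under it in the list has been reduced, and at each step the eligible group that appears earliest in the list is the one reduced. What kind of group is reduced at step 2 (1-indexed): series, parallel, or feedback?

The answer is feedback.

Reasoning:
1. combine D1, D2 in parallel
2. collapse the loop ((D1+D2) forward, D3 return)
3. feedback reduction of [(D1+D2)/(1+(D1+D2)*D3)], D4
4. reduce the feedback loop with forward [[(D1+D2)/(1+(D1+D2)*D3)]/(1+[(D1+D2)/(1+(D1+D2)*D3)]*D4)] and return D5
So the answer for step 2 is feedback.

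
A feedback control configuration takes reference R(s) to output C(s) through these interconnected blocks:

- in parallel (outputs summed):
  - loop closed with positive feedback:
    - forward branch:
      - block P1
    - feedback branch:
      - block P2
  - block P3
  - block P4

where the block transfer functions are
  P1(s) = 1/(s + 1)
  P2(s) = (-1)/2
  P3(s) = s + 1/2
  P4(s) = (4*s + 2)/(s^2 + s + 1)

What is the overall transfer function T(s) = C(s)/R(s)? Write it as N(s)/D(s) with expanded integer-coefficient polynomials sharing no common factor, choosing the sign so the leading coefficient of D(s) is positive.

The answer is (4*s^4 + 12*s^3 + 35*s^2 + 47*s + 19)/(4*s^3 + 10*s^2 + 10*s + 6).

Reasoning:
[1] reduce the feedback loop with forward P1 and return P2, giving 2/(2*s + 3)
[2] reduce the parallel group [P1/(1-P1*P2)], P3, P4 - this is the overall T(s), already in the required normalized form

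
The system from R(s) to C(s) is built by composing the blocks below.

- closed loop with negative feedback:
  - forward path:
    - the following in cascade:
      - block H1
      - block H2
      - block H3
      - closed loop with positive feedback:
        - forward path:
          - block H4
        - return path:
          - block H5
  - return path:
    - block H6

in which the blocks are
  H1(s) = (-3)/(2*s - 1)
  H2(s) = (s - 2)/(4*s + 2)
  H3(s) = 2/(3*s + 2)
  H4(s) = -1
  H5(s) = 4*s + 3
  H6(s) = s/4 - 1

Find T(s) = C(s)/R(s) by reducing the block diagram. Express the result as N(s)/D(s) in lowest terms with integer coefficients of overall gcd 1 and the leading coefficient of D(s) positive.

Answer: (12*s - 24)/(192*s^4 + 320*s^3 + 83*s^2 - 98*s - 8)

Working:
Step 1. close the feedback loop around H4, H5: (-1)/(4*s + 4)
Step 2. series reduction of H1, H2, H3, [H4/(1-H4*H5)]: (3*s - 6)/(48*s^4 + 80*s^3 + 20*s^2 - 20*s - 8)
Step 3. collapse the loop ((H1*H2*H3*[H4/(1-H4*H5)]) forward, H6 return): this yields T(s), and no further normalization is needed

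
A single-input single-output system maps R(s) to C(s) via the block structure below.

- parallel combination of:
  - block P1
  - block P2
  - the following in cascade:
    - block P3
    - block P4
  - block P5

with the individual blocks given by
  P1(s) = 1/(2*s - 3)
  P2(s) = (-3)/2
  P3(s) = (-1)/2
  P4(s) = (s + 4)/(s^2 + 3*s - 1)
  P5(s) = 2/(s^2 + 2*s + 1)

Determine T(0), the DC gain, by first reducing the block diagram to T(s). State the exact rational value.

Reducing step by step:

(1) cascade P3, P4: (-s - 4)/(2*s^2 + 6*s - 2)
(2) reduce the parallel group P1, P2, (P3*P4), P5: (-6*s^5 - 21*s^4 + 18*s^3 + 72*s^2 - 8*s + 13)/(4*s^5 + 14*s^4 - 6*s^3 - 32*s^2 - 10*s + 6)
Step 2 gives the overall T(s). Then T(0) = 13/6.

Answer: 13/6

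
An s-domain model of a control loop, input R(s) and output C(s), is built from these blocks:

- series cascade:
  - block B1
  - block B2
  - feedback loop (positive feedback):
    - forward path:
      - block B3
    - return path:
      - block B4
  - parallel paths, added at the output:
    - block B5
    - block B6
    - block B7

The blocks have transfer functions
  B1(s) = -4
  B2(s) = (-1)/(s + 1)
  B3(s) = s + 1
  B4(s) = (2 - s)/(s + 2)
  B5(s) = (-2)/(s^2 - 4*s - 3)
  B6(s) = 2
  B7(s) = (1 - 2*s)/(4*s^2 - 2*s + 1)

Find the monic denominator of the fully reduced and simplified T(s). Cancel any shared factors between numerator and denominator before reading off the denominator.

Reducing step by step:

Step 1 - apply the feedback formula to B3, B4; result (s^2 + 3*s + 2)/s^2
Step 2 - sum the parallel branches B5, B6, B7; result (8*s^4 - 38*s^3 - 5*s^2 + 10*s - 11)/(4*s^4 - 18*s^3 - 3*s^2 + 2*s - 3)
Step 3 - multiply B1, B2, [B3/(1-B3*B4)], (B5+B6+B7) (series); result (32*s^5 - 88*s^4 - 324*s^3 + 36*s - 88)/(4*s^6 - 18*s^5 - 3*s^4 + 2*s^3 - 3*s^2)
The result of step 3 is T(s) in lowest terms. Its denominator has leading coefficient 4; dividing the denominator through by 4 makes it monic.

Answer: s^6 - 9*s^5/2 - 3*s^4/4 + s^3/2 - 3*s^2/4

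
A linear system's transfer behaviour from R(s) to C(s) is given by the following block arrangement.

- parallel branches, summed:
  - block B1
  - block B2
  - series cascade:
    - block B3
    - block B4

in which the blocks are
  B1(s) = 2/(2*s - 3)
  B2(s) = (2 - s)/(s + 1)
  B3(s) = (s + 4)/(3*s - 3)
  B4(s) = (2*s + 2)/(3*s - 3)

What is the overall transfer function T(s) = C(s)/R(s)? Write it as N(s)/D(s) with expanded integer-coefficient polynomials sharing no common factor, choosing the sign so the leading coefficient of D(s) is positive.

(1) multiply B3, B4 (series): (2*s^2 + 10*s + 8)/(9*s^2 - 18*s + 9)
(2) sum the parallel branches B1, B2, (B3*B4); the result is T(s) itself (integer coefficients, no common factor, positive leading denominator coefficient)

Final answer: (-14*s^4 + 135*s^3 - 216*s^2 + 115*s - 60)/(18*s^4 - 45*s^3 + 9*s^2 + 45*s - 27)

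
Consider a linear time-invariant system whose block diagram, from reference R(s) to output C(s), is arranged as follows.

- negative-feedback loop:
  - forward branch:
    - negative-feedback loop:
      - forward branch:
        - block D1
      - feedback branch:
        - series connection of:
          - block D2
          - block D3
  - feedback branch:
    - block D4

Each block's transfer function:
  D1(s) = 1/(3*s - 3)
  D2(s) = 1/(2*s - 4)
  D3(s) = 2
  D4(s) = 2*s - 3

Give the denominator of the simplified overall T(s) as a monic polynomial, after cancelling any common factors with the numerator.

1. multiply D2, D3 (series); result 1/(s - 2)
2. collapse the loop (D1 forward, (D2*D3) return); result (s - 2)/(3*s^2 - 9*s + 7)
3. apply the feedback formula to [D1/(1+D1*(D2*D3))], D4; result (s - 2)/(5*s^2 - 16*s + 13)
T(s) is the step-3 result (common factors already cancelled). Leading coefficient of the denominator: 5. Divide through by 5 for the monic polynomial.

Final answer: s^2 - 16*s/5 + 13/5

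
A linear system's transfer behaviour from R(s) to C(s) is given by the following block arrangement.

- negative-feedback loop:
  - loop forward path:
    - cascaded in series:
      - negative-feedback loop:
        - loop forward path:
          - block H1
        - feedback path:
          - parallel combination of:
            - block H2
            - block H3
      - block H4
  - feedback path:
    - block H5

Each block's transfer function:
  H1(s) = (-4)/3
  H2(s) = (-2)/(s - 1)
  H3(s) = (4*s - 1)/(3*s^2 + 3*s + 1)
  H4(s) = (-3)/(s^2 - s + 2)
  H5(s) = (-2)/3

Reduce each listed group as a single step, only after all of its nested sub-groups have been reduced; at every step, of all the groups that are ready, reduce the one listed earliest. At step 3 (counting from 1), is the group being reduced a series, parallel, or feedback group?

1. combine H2, H3 in parallel
2. reduce the feedback loop with forward H1 and return (H2+H3)
3. combine [H1/(1+H1*(H2+H3))], H4 in series
4. apply the feedback formula to ([H1/(1+H1*(H2+H3))]*H4), H5
The group at step 3 is a series group.

Therefore the answer is series.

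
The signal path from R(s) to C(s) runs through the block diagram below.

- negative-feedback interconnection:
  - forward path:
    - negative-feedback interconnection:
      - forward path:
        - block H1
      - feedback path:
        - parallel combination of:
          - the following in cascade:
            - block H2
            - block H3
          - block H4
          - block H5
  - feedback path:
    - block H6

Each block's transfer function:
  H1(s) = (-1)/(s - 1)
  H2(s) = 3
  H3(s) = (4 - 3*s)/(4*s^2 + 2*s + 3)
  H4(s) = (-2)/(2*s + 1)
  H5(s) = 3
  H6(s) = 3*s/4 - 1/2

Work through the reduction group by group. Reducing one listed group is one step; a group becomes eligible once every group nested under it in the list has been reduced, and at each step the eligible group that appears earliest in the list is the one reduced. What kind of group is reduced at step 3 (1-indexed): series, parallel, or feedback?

1. combine H2, H3 in series
2. reduce the parallel group (H2*H3), H4, H5
3. close the feedback loop around H1, ((H2*H3)+H4+H5)
4. reduce the feedback loop with forward [H1/(1+H1*((H2*H3)+H4+H5))] and return H6
At step 3 the group reduced is feedback.

Therefore the answer is feedback.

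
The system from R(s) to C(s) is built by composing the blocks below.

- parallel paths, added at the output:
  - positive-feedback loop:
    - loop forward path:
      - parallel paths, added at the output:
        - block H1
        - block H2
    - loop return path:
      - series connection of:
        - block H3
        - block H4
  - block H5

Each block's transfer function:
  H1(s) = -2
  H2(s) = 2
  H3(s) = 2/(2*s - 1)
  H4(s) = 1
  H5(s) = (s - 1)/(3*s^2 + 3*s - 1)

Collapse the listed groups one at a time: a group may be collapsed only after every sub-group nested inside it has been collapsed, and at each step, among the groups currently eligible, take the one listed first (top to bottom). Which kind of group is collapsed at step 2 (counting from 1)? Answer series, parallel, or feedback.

Step 1. sum the parallel branches H1, H2
Step 2. combine H3, H4 in series
Step 3. collapse the loop ((H1+H2) forward, (H3*H4) return)
Step 4. add [(H1+H2)/(1-(H1+H2)*(H3*H4))], H5 (parallel)
The group at step 2 is a series group.

Final answer: series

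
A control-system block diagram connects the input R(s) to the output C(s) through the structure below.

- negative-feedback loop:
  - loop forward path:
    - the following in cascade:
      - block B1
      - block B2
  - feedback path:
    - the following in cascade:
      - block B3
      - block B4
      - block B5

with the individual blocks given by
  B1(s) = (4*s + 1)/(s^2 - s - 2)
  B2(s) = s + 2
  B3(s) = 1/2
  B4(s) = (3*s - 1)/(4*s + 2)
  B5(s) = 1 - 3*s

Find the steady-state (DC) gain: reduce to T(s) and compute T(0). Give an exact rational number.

The answer is -4/5.

Reasoning:
1. combine B1, B2 in series, giving (4*s^2 + 9*s + 2)/(s^2 - s - 2)
2. combine B3, B4, B5 in series, giving (-9*s^2 + 6*s - 1)/(8*s + 4)
3. collapse the loop ((B1*B2) forward, (B3*B4*B5) return), giving (-32*s^3 - 88*s^2 - 52*s - 8)/(36*s^4 + 49*s^3 - 28*s^2 + 17*s + 10)
Evaluating the step-3 result (the overall T(s)) at s = 0 gives T(0) = -8/10 = -4/5.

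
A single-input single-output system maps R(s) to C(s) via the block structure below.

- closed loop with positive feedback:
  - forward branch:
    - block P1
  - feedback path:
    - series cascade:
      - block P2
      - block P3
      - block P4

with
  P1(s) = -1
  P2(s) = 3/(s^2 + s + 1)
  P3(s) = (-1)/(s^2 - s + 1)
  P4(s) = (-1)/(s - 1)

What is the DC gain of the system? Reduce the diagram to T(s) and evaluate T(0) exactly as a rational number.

The answer is 1/2.

Reasoning:
Step 1 - cascade P2, P3, P4; result 3/(s^5 - s^4 + s^3 - s^2 + s - 1)
Step 2 - reduce the feedback loop with forward P1 and return (P2*P3*P4); result (-s^5 + s^4 - s^3 + s^2 - s + 1)/(s^5 - s^4 + s^3 - s^2 + s + 2)
Step 2 gives the overall T(s). Then T(0) = 1/2.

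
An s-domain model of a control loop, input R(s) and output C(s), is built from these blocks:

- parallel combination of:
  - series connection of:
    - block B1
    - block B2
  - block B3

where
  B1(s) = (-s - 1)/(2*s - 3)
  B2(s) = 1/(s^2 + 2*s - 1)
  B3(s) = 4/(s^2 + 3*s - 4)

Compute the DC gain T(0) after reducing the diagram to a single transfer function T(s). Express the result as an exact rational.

First reduce the diagram to T(s).

(1) cascade B1, B2, giving (-s - 1)/(2*s^3 + s^2 - 8*s + 3)
(2) sum the parallel branches (B1*B2), B3, giving (7*s^3 - 31*s + 16)/(2*s^5 + 7*s^4 - 13*s^3 - 25*s^2 + 41*s - 12)
The step-2 result is T(s). Setting s = 0: T(0) = 16/(-12) = -4/3.

Answer: -4/3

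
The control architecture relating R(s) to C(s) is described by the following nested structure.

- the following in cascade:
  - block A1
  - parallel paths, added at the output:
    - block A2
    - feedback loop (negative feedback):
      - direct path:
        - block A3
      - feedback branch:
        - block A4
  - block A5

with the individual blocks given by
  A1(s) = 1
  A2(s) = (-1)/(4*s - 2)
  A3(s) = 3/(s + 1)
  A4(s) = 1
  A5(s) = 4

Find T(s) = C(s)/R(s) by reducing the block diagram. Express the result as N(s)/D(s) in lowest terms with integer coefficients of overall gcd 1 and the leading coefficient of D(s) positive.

Step 1: collapse the loop (A3 forward, A4 return) gives 3/(s + 4)
Step 2: sum the parallel branches A2, [A3/(1+A3*A4)] gives (11*s - 10)/(4*s^2 + 14*s - 8)
Step 3: series reduction of A1, (A2+[A3/(1+A3*A4)]), A5: this yields T(s), and no further normalization is needed

Hence the answer: (22*s - 20)/(2*s^2 + 7*s - 4)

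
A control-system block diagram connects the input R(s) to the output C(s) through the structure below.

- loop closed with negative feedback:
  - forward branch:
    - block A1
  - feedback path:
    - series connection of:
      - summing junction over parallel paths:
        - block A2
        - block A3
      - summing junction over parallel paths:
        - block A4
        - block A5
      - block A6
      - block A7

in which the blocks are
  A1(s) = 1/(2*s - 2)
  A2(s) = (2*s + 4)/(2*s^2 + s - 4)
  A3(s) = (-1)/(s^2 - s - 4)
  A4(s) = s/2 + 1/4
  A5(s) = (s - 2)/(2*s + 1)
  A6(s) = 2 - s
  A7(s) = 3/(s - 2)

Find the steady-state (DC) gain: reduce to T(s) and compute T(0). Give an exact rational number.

Reducing step by step:

Step 1. add A2, A3 (parallel) gives (2*s^3 - 13*s - 12)/(2*s^4 - s^3 - 13*s^2 + 16)
Step 2. parallel reduction of A4, A5 gives (4*s^2 + 8*s - 7)/(8*s + 4)
Step 3. reduce the series chain (A2+A3), (A4+A5), A6, A7 gives (-24*s^5 - 48*s^4 + 198*s^3 + 456*s^2 + 15*s - 252)/(16*s^5 - 108*s^3 - 52*s^2 + 128*s + 64)
Step 4. feedback reduction of A1, ((A2+A3)*(A4+A5)*A6*A7) gives (16*s^5 - 108*s^3 - 52*s^2 + 128*s + 64)/(32*s^6 - 56*s^5 - 264*s^4 + 310*s^3 + 816*s^2 - 113*s - 380)
DC gain: substitute s = 0 into T(s) from step 4: T(0) = 64/(-380) = -16/95.

Answer: -16/95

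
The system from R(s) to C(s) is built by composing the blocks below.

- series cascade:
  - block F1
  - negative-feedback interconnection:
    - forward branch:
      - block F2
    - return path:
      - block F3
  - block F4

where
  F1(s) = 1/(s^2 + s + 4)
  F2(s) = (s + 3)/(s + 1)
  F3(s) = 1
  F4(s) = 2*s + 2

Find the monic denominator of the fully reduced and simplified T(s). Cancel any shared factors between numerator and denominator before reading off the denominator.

1. reduce the feedback loop with forward F2 and return F3; result (s + 3)/(2*s + 4)
2. series reduction of F1, [F2/(1+F2*F3)], F4; result (s^2 + 4*s + 3)/(s^3 + 3*s^2 + 6*s + 8)
That last expression is T(s), already simplified, and its denominator is already monic.

Therefore the answer is s^3 + 3*s^2 + 6*s + 8.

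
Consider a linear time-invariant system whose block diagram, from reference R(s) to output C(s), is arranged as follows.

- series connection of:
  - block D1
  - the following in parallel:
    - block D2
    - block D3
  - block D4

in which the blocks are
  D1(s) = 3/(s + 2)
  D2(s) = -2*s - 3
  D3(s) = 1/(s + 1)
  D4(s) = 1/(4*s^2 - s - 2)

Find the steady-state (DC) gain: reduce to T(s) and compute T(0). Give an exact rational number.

The answer is 3/2.

Reasoning:
Step 1: add D2, D3 (parallel); result (-2*s^2 - 5*s - 2)/(s + 1)
Step 2: cascade D1, (D2+D3), D4; result (-6*s - 3)/(4*s^3 + 3*s^2 - 3*s - 2)
Step 2 gives the overall T(s). Then T(0) = -3/(-2) = 3/2.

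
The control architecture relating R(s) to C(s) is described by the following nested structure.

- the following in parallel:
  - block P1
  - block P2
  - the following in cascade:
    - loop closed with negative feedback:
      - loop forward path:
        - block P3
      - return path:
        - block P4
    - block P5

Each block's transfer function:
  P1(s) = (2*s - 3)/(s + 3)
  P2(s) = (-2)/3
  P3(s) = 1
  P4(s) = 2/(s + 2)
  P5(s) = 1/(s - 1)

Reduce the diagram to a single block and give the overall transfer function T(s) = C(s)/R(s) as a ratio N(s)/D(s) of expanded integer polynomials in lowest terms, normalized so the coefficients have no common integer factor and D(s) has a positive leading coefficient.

Step 1: feedback reduction of P3, P4 -> (s + 2)/(s + 4)
Step 2: combine [P3/(1+P3*P4)], P5 in series -> (s + 2)/(s^2 + 3*s - 4)
Step 3: reduce the parallel group P1, P2, ([P3/(1+P3*P4)]*P5): this yields T(s), and no further normalization is needed

Therefore the answer is (4*s^3 - 46*s + 78)/(3*s^3 + 18*s^2 + 15*s - 36).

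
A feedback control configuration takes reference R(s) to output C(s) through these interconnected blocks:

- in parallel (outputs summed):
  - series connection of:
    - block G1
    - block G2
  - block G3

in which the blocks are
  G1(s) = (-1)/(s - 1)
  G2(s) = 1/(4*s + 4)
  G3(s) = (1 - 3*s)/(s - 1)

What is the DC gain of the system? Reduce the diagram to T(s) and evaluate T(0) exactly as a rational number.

(1) reduce the series chain G1, G2 -> (-1)/(4*s^2 - 4)
(2) sum the parallel branches (G1*G2), G3 -> (-12*s^2 - 8*s + 3)/(4*s^2 - 4)
DC gain: substitute s = 0 into T(s) from step 2: T(0) = 3/(-4) = -3/4.

Therefore the answer is -3/4.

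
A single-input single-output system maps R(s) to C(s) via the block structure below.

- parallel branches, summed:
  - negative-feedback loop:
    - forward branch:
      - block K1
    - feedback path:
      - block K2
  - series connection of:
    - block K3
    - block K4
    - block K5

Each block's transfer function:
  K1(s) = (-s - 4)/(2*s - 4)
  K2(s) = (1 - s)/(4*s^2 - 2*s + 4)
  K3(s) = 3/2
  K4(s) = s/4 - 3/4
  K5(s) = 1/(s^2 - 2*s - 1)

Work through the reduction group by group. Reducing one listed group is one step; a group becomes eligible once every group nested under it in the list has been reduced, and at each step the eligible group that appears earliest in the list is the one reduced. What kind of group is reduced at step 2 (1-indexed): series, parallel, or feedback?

1. close the feedback loop around K1, K2
2. multiply K3, K4, K5 (series)
3. add [K1/(1+K1*K2)], (K3*K4*K5) (parallel)
At step 2 the group reduced is series.

Answer: series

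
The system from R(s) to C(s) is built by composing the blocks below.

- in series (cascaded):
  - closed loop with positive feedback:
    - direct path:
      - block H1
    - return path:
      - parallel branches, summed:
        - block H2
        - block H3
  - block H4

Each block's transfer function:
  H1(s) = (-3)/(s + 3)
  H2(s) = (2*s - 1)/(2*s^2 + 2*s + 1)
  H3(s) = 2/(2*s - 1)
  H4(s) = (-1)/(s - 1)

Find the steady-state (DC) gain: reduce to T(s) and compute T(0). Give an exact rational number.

[1] reduce the parallel group H2, H3 gives (8*s^2 + 3)/(4*s^3 + 2*s^2 - 1)
[2] feedback reduction of H1, (H2+H3) gives (-12*s^3 - 6*s^2 + 3)/(4*s^4 + 14*s^3 + 30*s^2 - s + 6)
[3] reduce the series chain [H1/(1-H1*(H2+H3))], H4 gives (12*s^3 + 6*s^2 - 3)/(4*s^5 + 10*s^4 + 16*s^3 - 31*s^2 + 7*s - 6)
Evaluating the step-3 result (the overall T(s)) at s = 0 gives T(0) = -3/(-6) = 1/2.

Therefore the answer is 1/2.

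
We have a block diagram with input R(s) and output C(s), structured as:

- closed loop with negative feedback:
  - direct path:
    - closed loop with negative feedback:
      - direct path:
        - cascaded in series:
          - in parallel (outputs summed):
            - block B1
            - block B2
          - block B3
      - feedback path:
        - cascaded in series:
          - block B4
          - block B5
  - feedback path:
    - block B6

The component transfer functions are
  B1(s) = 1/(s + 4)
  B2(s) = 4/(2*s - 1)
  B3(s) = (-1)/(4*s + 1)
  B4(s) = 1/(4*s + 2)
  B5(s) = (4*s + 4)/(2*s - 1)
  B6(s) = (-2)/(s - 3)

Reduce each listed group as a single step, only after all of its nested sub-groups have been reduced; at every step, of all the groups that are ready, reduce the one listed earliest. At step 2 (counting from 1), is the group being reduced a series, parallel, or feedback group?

[1] parallel reduction of B1, B2
[2] multiply (B1+B2), B3 (series)
[3] multiply B4, B5 (series)
[4] reduce the feedback loop with forward ((B1+B2)*B3) and return (B4*B5)
[5] collapse the loop ([((B1+B2)*B3)/(1+((B1+B2)*B3)*(B4*B5))] forward, B6 return)
Step 2: series.

Final answer: series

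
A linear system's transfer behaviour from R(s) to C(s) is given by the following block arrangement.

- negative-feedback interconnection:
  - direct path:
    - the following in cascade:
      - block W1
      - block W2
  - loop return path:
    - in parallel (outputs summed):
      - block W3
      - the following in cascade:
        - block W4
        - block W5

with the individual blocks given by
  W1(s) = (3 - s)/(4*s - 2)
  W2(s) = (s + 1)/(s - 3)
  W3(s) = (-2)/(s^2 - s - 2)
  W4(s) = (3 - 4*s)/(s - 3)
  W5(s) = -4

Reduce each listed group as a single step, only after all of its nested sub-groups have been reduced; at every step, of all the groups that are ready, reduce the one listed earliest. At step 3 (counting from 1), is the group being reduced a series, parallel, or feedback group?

Step 1. combine W1, W2 in series
Step 2. cascade W4, W5
Step 3. sum the parallel branches W3, (W4*W5)
Step 4. feedback reduction of (W1*W2), (W3+(W4*W5))
Step 3: parallel.

Hence the answer: parallel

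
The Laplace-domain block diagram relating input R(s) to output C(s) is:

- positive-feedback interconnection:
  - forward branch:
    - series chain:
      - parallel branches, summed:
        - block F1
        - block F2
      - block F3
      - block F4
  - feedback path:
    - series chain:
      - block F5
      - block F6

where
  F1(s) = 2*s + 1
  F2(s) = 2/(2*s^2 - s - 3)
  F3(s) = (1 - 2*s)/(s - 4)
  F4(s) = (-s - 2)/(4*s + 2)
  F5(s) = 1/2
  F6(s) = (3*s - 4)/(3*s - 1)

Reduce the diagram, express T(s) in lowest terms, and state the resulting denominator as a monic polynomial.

(1) combine F1, F2 in parallel gives (4*s^3 - 7*s - 1)/(2*s^2 - s - 3)
(2) combine (F1+F2), F3, F4 in series gives (8*s^5 + 12*s^4 - 22*s^3 - 23*s^2 + 11*s + 2)/(8*s^4 - 32*s^3 - 14*s^2 + 50*s + 24)
(3) reduce the series chain F5, F6 gives (3*s - 4)/(6*s - 2)
(4) feedback reduction of ((F1+F2)*F3*F4), (F5*F6) gives (-48*s^6 - 56*s^5 + 156*s^4 + 94*s^3 - 112*s^2 + 10*s + 4)/(24*s^6 - 44*s^5 + 94*s^4 + 39*s^3 - 203*s^2 - 82*s + 40)
Step 4 gives the fully reduced T(s), with no common factor left to cancel. The denominator's leading coefficient is 24, so divide each of its coefficients by 24 to get the monic form.

Therefore the answer is s^6 - 11*s^5/6 + 47*s^4/12 + 13*s^3/8 - 203*s^2/24 - 41*s/12 + 5/3.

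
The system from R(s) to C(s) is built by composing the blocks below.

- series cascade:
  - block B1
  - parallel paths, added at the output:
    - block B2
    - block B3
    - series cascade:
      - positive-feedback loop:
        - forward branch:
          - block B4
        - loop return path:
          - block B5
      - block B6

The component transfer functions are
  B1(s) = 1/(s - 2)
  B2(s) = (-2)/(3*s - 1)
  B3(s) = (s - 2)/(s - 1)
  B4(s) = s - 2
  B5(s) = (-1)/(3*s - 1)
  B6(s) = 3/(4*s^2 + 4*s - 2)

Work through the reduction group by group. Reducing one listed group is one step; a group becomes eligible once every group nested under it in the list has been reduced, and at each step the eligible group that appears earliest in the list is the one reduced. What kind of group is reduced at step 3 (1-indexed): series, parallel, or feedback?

Step 1 - apply the feedback formula to B4, B5
Step 2 - multiply [B4/(1-B4*B5)], B6 (series)
Step 3 - combine B2, B3, ([B4/(1-B4*B5)]*B6) in parallel
Step 4 - reduce the series chain B1, (B2+B3+([B4/(1-B4*B5)]*B6))
At step 3 the group reduced is parallel.

Therefore the answer is parallel.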